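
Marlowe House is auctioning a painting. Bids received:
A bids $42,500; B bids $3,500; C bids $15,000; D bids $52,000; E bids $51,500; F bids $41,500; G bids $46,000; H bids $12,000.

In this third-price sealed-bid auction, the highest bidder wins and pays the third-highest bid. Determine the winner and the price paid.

D pays $46,000

Sorting bids: 52,000 (D) > 51,500 (E) > 46,000 (G) > 42,500 (A) > 41,500 (F) > 15,000 (C) > …
D is highest; pays the third-highest bid, $46,000.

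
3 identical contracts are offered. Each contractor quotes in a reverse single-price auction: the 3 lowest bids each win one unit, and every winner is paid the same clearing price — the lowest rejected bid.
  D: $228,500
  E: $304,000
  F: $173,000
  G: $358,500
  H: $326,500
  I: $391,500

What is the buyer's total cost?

Total cost: $979,500

Sorting: 173,000 (F), 228,500 (D), 304,000 (E), 326,500 (H), 358,500 (G), …
Lowest 3: F, D, E.
Clearing price = lowest rejected bid = $326,500.
Total cost = 3 × $326,500 = $979,500.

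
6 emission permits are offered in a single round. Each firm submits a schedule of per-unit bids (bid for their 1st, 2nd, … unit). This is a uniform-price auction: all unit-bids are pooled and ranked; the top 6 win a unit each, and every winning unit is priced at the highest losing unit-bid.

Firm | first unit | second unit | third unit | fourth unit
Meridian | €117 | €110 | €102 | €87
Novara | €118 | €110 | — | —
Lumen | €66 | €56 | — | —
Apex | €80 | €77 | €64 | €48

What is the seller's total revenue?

Total revenue: €480

All unit-bids, highest first — top 6: 118 (Novara-1), 117 (Meridian-1), 110 (Meridian-2), 110 (Novara-2), 102 (Meridian-3), 87 (Meridian-4)
The (k+1)-th unit-bid is €80.
Allocation: Meridian 4, Novara 2. Every unit priced at €80.
Revenue = 6 × 80 = €480.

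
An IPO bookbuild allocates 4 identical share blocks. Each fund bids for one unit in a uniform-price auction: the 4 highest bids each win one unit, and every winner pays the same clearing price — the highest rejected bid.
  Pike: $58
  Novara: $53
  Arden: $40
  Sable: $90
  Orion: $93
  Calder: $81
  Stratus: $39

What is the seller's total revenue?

Ordering the bids: 93 (Orion), 90 (Sable), 81 (Calder), 58 (Pike), 53 (Novara), 40 (Arden), …
Winners (4 units): Orion, Sable, Calder, Pike.
Clearing price = highest rejected bid = $53.
Total revenue = 4 × $53 = $212.

Total revenue: $212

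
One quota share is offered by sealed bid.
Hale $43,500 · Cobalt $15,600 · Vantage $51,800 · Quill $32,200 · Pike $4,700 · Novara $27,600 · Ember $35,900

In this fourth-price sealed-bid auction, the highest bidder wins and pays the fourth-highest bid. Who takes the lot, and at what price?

Bids ranked: 51,800 (Vantage) > 43,500 (Hale) > 35,900 (Ember) > 32,200 (Quill) > 27,600 (Novara) > 15,600 (Cobalt) > …
Vantage wins; payment is bid #4 in the ranking = $32,200.

Vantage pays $32,200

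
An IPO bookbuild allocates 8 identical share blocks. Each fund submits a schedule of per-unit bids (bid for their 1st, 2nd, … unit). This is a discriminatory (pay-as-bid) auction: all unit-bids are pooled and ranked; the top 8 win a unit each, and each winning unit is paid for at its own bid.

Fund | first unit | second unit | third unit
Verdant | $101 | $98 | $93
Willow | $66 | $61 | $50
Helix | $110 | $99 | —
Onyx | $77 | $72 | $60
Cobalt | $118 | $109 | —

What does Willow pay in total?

Willow pays $0

All unit-bids, highest first — top 8: 118 (Cobalt-1), 110 (Helix-1), 109 (Cobalt-2), 101 (Verdant-1), 99 (Helix-2), 98 (Verdant-2), 93 (Verdant-3), 77 (Onyx-1)
Next rejected bid: $72 (not a price — pay-as-bid).
Willow wins no units.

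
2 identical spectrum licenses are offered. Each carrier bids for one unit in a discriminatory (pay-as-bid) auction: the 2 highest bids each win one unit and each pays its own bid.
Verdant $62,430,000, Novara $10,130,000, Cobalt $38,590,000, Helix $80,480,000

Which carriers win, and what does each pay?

Bids ranked high→low: 80,480,000 (Helix), 62,430,000 (Verdant), 38,590,000 (Cobalt), 10,130,000 (Novara)
Top 2: Helix, Verdant.
Each winner pays its own bid: Helix $80,480,000, Verdant $62,430,000.

Helix $80,480,000, Verdant $62,430,000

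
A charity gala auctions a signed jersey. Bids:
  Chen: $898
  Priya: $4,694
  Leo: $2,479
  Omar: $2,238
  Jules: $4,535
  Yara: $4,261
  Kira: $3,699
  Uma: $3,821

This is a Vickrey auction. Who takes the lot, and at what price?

Bids ranked: 4,694 (Priya) > 4,535 (Jules) > 4,261 (Yara) > 3,821 (Uma) > 3,699 (Kira) > 2,479 (Leo) > …
Priya wins with the highest bid; price is set by the runner-up at $4,535.

Priya pays $4,535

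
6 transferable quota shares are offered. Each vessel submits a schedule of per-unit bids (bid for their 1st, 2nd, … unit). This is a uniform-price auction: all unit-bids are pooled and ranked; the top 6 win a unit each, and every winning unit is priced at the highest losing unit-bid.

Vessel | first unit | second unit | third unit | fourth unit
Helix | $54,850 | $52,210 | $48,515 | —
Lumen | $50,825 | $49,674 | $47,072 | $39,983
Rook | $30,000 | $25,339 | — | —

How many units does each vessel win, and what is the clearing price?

Helix 3, Lumen 3; clearing price $39,983

Merging the schedules and taking the best 6: 54,850 (Helix-1), 52,210 (Helix-2), 50,825 (Lumen-1), 49,674 (Lumen-2), 48,515 (Helix-3), 47,072 (Lumen-3)
Highest rejected unit-bid = $39,983.
Allocation: Helix 3, Lumen 3.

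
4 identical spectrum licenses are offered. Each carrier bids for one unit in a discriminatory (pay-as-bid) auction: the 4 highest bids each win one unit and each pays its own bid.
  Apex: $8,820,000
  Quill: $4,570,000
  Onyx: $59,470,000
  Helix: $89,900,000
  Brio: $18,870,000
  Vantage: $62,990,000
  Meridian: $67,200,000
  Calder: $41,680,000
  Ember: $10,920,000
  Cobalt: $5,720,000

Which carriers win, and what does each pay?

Helix $89,900,000, Meridian $67,200,000, Vantage $62,990,000, Onyx $59,470,000

Sorting: 89,900,000 (Helix), 67,200,000 (Meridian), 62,990,000 (Vantage), 59,470,000 (Onyx), 41,680,000 (Calder), 18,870,000 (Brio), …
Winners (4 units): Helix, Meridian, Vantage, Onyx.
Each winner pays its own bid: Helix $89,900,000, Meridian $67,200,000, Vantage $62,990,000, Onyx $59,470,000.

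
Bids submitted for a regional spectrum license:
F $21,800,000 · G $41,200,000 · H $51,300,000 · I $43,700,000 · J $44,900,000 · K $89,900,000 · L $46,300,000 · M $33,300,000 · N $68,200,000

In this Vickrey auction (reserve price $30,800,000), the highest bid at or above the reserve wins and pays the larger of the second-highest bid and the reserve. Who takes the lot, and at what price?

Rule: the highest bid at or above the reserve wins and pays the larger of the second-highest bid and the reserve.
Bids in order: 89,900,000 (K) > 68,200,000 (N) > 51,300,000 (H) > 46,300,000 (L) > 44,900,000 (J) > 43,700,000 (I) > …
Highest eligible bid: K at $89,900,000.
Second-highest bid $68,200,000 exceeds the reserve $30,800,000 → payment $68,200,000.

K pays $68,200,000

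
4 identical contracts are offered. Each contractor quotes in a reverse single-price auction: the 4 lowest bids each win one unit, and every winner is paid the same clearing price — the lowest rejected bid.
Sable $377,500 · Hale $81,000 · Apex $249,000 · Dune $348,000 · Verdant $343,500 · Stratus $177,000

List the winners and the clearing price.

Ordering the bids: 81,000 (Hale), 177,000 (Stratus), 249,000 (Apex), 343,500 (Verdant), 348,000 (Dune), 377,500 (Sable)
Lowest 4: Hale, Stratus, Apex, Verdant.
Clearing price = lowest rejected bid = $348,000.

Hale, Stratus, Apex, Verdant; each is paid $348,000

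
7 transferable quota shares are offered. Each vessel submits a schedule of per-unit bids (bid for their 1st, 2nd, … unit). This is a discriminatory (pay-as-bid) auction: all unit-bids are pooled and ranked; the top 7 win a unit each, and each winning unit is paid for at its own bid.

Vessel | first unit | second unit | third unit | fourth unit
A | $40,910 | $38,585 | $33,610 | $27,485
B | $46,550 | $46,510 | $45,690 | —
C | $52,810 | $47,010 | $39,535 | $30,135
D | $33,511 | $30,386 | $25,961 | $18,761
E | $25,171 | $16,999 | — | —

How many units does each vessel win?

All unit-bids, highest first — top 7: 52,810 (C-1), 47,010 (C-2), 46,550 (B-1), 46,510 (B-2), 45,690 (B-3), 40,910 (A-1), 39,535 (C-3)
Next rejected bid: $38,585 (not a price — pay-as-bid).
Allocation: A 1, B 3, C 3.

A 1, B 3, C 3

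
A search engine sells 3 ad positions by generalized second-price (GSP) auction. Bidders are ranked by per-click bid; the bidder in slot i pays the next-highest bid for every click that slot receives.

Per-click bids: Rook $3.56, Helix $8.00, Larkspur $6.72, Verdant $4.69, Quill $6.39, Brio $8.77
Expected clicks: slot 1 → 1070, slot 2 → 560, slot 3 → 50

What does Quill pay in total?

Ranked by bid: $8.77 (Brio) > $8.00 (Helix) > $6.72 (Larkspur) > $6.39 (Quill) > …
Quill ranks below slot 3 → no slot, pays nothing.

Quill pays $0.00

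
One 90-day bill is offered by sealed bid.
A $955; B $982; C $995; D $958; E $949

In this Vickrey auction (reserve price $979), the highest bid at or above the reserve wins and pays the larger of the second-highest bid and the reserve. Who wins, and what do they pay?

C pays $982

Bids ranked: 995 (C) > 982 (B) > 958 (D) > 955 (A) > 949 (E)
Highest eligible bid: C at $995.
max(second-highest $982, reserve $979) = $982; the reserve does not bind.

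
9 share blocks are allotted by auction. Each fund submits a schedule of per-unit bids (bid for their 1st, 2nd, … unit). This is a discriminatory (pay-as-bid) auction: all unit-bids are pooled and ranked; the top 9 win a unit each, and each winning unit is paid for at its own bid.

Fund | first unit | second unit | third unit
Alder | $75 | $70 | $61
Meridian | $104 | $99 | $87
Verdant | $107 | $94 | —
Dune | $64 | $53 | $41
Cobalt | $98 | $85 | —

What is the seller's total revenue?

Total revenue: $819

Pooled unit-bids ranked (top 9): 107 (Verdant-1), 104 (Meridian-1), 99 (Meridian-2), 98 (Cobalt-1), 94 (Verdant-2), 87 (Meridian-3), 85 (Cobalt-2), 75 (Alder-1), 70 (Alder-2)
Next rejected bid: $64 (not a price — pay-as-bid).
Each winning unit pays its own bid.
Revenue = 107 + 104 + 99 + 98 + 94 + 87 + 85 + 75 + 70 = $819.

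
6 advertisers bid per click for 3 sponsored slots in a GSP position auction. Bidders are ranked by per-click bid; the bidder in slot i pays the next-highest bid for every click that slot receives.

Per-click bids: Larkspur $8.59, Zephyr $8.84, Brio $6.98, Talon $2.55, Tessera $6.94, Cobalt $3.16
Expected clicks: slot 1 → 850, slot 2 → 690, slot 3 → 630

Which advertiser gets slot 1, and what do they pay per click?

Zephyr; $8.59 per click

Ranked by bid: $8.84 (Zephyr) > $8.59 (Larkspur) > $6.98 (Brio) > $6.94 (Tessera) > …
Slot 1 goes to the first-ranked bidder, Zephyr, who pays the next bid down: $8.59/click.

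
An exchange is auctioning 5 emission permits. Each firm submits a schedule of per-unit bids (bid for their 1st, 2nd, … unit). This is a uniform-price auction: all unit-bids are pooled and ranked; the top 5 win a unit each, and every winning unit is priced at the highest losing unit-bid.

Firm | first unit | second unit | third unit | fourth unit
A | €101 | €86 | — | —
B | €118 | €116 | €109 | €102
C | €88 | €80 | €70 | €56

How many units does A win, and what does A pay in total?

A: 1 unit, pays €88

Pooled unit-bids ranked (top 5): 118 (B-1), 116 (B-2), 109 (B-3), 102 (B-4), 101 (A-1)
Highest rejected unit-bid = €88.
A wins 1 unit(s) at €88 each.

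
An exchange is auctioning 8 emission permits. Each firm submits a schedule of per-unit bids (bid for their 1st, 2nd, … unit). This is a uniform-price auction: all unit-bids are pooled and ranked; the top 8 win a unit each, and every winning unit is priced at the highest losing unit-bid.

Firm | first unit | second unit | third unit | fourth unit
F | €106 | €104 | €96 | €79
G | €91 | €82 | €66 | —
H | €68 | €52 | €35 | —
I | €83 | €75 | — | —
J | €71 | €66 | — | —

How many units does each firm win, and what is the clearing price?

All unit-bids, highest first — top 8: 106 (F-1), 104 (F-2), 96 (F-3), 91 (G-1), 83 (I-1), 82 (G-2), 79 (F-4), 75 (I-2)
First bid not allocated: €71.
Allocation: F 4, G 2, I 2.

F 4, G 2, I 2; clearing price €71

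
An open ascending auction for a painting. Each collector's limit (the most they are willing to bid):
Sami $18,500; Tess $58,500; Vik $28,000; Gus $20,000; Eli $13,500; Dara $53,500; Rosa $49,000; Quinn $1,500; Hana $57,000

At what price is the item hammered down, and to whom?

Tess wins at $57,000

Sorting limits: 58,500 (Tess) > 57,000 (Hana) > 53,500 (Dara) > 49,000 (Rosa) > 28,000 (Vik) > 20,000 (Gus) > …
Hana is the last rival to drop out, at $57,000; Tess remains and wins at that price.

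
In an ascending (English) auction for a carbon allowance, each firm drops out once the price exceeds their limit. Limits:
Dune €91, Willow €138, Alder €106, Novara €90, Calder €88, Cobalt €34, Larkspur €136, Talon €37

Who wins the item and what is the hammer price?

Limits in order: 138 (Willow) > 136 (Larkspur) > 106 (Alder) > 91 (Dune) > 90 (Novara) > 88 (Calder) > …
Larkspur is the last rival to drop out, at €136; Willow remains and wins at that price.

Willow wins at €136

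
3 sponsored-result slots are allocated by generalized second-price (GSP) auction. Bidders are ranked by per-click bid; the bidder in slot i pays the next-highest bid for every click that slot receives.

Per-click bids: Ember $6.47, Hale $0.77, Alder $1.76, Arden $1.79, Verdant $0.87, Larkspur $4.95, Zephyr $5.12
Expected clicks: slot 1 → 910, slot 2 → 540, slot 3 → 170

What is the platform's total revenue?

Per-click bids in order: $6.47 (Ember) > $5.12 (Zephyr) > $4.95 (Larkspur) > $1.79 (Arden) > …
Slot 1: Ember pays $5.12 × 910 = $4659.20
Slot 2: Zephyr pays $4.95 × 540 = $2673.00
Slot 3: Larkspur pays $1.79 × 170 = $304.30
Total = $7636.50

Total revenue: $7636.50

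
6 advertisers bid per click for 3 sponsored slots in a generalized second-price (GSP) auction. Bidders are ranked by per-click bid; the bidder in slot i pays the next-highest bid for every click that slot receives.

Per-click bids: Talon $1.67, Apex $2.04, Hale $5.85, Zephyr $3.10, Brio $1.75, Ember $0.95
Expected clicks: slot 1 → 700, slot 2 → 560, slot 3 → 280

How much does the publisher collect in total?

Per-click bids in order: $5.85 (Hale) > $3.10 (Zephyr) > $2.04 (Apex) > $1.75 (Brio) > …
Slot 1: Hale pays $3.10 × 700 = $2170.00
Slot 2: Zephyr pays $2.04 × 560 = $1142.40
Slot 3: Apex pays $1.75 × 280 = $490.00
Total = $3802.40

Total revenue: $3802.40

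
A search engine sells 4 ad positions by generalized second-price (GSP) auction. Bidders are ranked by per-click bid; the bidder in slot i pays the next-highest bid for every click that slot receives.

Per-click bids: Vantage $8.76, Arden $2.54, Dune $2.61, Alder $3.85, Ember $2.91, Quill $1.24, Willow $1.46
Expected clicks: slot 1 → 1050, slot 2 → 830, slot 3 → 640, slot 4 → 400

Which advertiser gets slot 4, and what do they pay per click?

Ranked by bid: $8.76 (Vantage) > $3.85 (Alder) > $2.91 (Ember) > $2.61 (Dune) > $2.54 (Arden) > …
Slot 4 goes to the fourth-ranked bidder, Dune, who pays the next bid down: $2.54/click.

Dune; $2.54 per click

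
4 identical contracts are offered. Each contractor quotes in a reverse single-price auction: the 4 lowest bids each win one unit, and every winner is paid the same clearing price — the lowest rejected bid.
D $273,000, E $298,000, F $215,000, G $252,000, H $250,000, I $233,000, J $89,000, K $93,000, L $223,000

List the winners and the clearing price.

Sorting: 89,000 (J), 93,000 (K), 215,000 (F), 223,000 (L), 233,000 (I), 250,000 (H), …
Lowest 4: J, K, F, L.
Lowest unsuccessful bid: $233,000 → clearing price.

J, K, F, L; each is paid $233,000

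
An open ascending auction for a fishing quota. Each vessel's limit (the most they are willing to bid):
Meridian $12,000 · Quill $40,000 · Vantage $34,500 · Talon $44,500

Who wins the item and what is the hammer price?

Limits in order: 44,500 (Talon) > 40,000 (Quill) > 34,500 (Vantage) > 12,000 (Meridian)
Bidding ends when Quill exits at $40,000; Talon takes it.

Talon wins at $40,000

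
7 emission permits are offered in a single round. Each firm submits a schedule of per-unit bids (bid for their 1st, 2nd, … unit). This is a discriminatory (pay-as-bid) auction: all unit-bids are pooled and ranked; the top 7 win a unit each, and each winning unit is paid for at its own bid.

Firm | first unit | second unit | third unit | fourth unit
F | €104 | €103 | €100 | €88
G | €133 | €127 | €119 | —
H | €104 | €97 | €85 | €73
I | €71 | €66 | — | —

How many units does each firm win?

All unit-bids, highest first — top 7: 133 (G-1), 127 (G-2), 119 (G-3), 104 (F-1), 104 (H-1), 103 (F-2), 100 (F-3)
Next rejected bid: €97 (not a price — pay-as-bid).
Allocation: F 3, G 3, H 1.

F 3, G 3, H 1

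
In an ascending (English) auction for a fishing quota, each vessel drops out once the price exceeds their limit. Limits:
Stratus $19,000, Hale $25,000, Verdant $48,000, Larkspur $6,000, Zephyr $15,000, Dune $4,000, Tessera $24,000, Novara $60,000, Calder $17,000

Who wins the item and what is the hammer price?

Sorting limits: 60,000 (Novara) > 48,000 (Verdant) > 25,000 (Hale) > 24,000 (Tessera) > 19,000 (Stratus) > 17,000 (Calder) > …
Verdant is the last rival to drop out, at $48,000; Novara remains and wins at that price.

Novara wins at $48,000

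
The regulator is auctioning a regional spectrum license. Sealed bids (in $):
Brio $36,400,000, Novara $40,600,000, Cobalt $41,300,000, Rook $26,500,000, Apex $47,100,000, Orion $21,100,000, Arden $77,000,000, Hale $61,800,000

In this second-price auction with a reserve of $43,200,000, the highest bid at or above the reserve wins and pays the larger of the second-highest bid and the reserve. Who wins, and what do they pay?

Arden pays $61,800,000

Rule: the highest bid at or above the reserve wins and pays the larger of the second-highest bid and the reserve.
Bids in order: 77,000,000 (Arden) > 61,800,000 (Hale) > 47,100,000 (Apex) > 41,300,000 (Cobalt) > 40,600,000 (Novara) > 36,400,000 (Brio) > …
Arden has the top bid at or above the reserve ($77,000,000).
max(second-highest $61,800,000, reserve $43,200,000) = $61,800,000; the reserve does not bind.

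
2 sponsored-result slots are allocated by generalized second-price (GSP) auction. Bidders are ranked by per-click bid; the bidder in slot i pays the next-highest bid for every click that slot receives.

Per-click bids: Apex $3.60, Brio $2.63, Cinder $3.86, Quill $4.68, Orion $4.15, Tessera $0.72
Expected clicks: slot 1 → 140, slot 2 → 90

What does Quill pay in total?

Per-click bids in order: $4.68 (Quill) > $4.15 (Orion) > $3.86 (Cinder) > …
Quill holds slot 1 → pays next bid $4.15 × 140 clicks = $581.00.

Quill pays $581.00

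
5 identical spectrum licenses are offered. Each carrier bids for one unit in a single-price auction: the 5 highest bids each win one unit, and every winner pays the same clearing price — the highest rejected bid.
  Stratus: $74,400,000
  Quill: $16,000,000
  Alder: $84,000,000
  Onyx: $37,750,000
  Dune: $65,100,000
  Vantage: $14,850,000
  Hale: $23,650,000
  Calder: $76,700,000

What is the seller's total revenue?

Total revenue: $118,250,000

Bids ranked high→low: 84,000,000 (Alder), 76,700,000 (Calder), 74,400,000 (Stratus), 65,100,000 (Dune), 37,750,000 (Onyx), 23,650,000 (Hale), 16,000,000 (Quill), …
Top 5: Alder, Calder, Stratus, Dune, Onyx.
Clearing price = highest rejected bid = $23,650,000.
Total revenue = 5 × $23,650,000 = $118,250,000.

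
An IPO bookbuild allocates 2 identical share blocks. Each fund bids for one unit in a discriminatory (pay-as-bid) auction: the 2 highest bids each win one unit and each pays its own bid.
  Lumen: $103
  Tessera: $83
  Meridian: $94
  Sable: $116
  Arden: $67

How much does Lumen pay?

Lumen pays $103

Sorting: 116 (Sable), 103 (Lumen), 94 (Meridian), 83 (Tessera), …
The 2 highest are Sable, Lumen.
Lumen wins → own bid $103.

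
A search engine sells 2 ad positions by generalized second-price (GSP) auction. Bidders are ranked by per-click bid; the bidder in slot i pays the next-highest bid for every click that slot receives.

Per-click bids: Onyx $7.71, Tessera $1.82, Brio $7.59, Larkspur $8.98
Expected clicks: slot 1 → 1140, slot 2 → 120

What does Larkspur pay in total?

Larkspur pays $8789.40

Sorting advertisers: $8.98 (Larkspur) > $7.71 (Onyx) > $7.59 (Brio) > …
Larkspur holds slot 1 → pays next bid $7.71 × 1140 clicks = $8789.40.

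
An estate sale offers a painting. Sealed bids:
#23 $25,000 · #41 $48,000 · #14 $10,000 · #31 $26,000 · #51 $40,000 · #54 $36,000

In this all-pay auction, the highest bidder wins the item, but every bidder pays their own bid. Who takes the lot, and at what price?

#41 pays $48,000

All-pay auction: the highest bidder wins the item, but every bidder pays their own bid.
Bids in order: 48,000 (#41) > 40,000 (#51) > 36,000 (#54) > 26,000 (#31) > 25,000 (#23) > 10,000 (#14)
#41 wins with the top bid; all bids are sunk regardless.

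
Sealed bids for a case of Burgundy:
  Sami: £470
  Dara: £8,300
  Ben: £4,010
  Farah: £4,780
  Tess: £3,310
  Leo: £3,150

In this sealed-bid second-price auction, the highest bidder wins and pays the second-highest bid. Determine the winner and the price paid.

Bids in order: 8,300 (Dara) > 4,780 (Farah) > 4,010 (Ben) > 3,310 (Tess) > 3,150 (Leo) > 470 (Sami)
Dara is highest; pays the second-highest bid, £4,780.

Dara pays £4,780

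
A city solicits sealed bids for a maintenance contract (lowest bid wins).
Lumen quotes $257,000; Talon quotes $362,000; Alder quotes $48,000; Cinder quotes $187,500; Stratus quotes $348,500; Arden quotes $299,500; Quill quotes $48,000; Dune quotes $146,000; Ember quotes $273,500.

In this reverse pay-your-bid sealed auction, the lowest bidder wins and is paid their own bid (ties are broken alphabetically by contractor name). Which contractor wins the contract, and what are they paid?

Alder is paid $48,000

Sorting bids: 48,000 (Alder) < 48,000 (Quill) < 146,000 (Dune) < 187,500 (Cinder) < 257,000 (Lumen) < 273,500 (Ember) < …
Alder and Quill tie at $48,000; tie-break gives it to Alder.
First-price: Alder is paid what they bid, $48,000.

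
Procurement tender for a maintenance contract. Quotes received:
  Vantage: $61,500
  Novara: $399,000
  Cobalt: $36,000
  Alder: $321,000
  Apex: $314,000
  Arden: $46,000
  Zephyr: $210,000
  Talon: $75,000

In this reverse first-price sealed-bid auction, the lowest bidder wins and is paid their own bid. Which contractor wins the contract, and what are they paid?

Cobalt is paid $36,000

Bids ranked: 36,000 (Cobalt) < 46,000 (Arden) < 61,500 (Vantage) < 75,000 (Talon) < 210,000 (Zephyr) < 314,000 (Apex) < …
Cobalt has the lowest bid and is paid exactly that: $36,000.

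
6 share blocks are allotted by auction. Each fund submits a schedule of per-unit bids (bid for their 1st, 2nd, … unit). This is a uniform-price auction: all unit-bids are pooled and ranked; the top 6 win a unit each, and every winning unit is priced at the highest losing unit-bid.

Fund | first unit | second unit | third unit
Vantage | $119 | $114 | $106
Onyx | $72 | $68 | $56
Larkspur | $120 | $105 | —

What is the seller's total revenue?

Pooled unit-bids ranked (top 6): 120 (Larkspur-1), 119 (Vantage-1), 114 (Vantage-2), 106 (Vantage-3), 105 (Larkspur-2), 72 (Onyx-1)
The (k+1)-th unit-bid is $68.
Allocation: Larkspur 2, Onyx 1, Vantage 3. Every unit priced at $68.
Revenue = 6 × 68 = $408.

Total revenue: $408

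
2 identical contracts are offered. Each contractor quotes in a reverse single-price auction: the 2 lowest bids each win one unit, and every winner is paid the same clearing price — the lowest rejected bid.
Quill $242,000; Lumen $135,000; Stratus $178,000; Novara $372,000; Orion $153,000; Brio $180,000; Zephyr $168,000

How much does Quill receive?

Quill is paid $0

Sorting: 135,000 (Lumen), 153,000 (Orion), 168,000 (Zephyr), 178,000 (Stratus), …
The 2 lowest are Lumen, Orion.
Lowest unsuccessful bid: $168,000 → clearing price.
Quill does not win → is paid $0.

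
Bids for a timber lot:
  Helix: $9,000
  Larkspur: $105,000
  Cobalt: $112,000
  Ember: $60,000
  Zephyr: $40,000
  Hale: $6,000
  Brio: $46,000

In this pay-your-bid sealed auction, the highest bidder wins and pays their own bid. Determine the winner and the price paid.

Cobalt pays $112,000

Bids in order: 112,000 (Cobalt) > 105,000 (Larkspur) > 60,000 (Ember) > 46,000 (Brio) > 40,000 (Zephyr) > 9,000 (Helix) > …
Cobalt is highest → pays own bid, $112,000.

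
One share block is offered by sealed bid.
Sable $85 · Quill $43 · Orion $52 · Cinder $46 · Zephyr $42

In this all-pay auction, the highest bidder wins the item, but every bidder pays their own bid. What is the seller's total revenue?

Rule: the highest bidder wins the item, but every bidder pays their own bid.
Bids ranked: 85 (Sable) > 52 (Orion) > 46 (Cinder) > 43 (Quill) > 42 (Zephyr)
Every bidder forfeits their bid regardless of winning.
Revenue = 85 + 43 + 52 + 46 + 42 = $268.

Total revenue: $268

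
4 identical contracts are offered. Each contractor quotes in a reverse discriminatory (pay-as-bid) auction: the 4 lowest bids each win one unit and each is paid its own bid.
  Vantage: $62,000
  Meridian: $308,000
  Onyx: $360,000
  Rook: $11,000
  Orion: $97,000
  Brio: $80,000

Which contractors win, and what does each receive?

Bids ranked low→high: 11,000 (Rook), 62,000 (Vantage), 80,000 (Brio), 97,000 (Orion), 308,000 (Meridian), 360,000 (Onyx)
The 4 lowest are Rook, Vantage, Brio, Orion.
Each winner is paid its own bid: Rook $11,000, Vantage $62,000, Brio $80,000, Orion $97,000.

Rook $11,000, Vantage $62,000, Brio $80,000, Orion $97,000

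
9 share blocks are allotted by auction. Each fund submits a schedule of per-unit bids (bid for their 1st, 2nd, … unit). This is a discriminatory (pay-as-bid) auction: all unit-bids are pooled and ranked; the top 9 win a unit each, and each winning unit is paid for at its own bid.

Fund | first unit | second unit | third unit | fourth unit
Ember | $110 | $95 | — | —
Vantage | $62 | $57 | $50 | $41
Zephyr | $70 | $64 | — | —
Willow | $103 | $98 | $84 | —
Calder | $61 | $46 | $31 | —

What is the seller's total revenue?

Merging the schedules and taking the best 9: 110 (Ember-1), 103 (Willow-1), 98 (Willow-2), 95 (Ember-2), 84 (Willow-3), 70 (Zephyr-1), 64 (Zephyr-2), 62 (Vantage-1), 61 (Calder-1)
Next rejected bid: $57 (not a price — pay-as-bid).
Each winning unit pays its own bid.
Revenue = 110 + 103 + 98 + 95 + 84 + 70 + 64 + 62 + 61 = $747.

Total revenue: $747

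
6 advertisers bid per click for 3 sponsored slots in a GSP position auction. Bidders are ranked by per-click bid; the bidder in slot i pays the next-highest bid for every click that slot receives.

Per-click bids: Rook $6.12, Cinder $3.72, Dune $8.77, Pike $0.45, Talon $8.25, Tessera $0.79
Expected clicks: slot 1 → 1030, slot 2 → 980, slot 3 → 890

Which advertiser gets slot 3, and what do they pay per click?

Rook; $3.72 per click

Sorting advertisers: $8.77 (Dune) > $8.25 (Talon) > $6.12 (Rook) > $3.72 (Cinder) > …
Slot 3 goes to the third-ranked bidder, Rook, who pays the next bid down: $3.72/click.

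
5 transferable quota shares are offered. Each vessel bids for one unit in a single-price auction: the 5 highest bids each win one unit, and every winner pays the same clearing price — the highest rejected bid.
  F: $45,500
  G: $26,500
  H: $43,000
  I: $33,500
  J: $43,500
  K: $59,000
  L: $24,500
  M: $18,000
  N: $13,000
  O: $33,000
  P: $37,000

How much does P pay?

P pays $33,500

Sorting: 59,000 (K), 45,500 (F), 43,500 (J), 43,000 (H), 37,000 (P), 33,500 (I), 33,000 (O), …
The 5 highest are K, F, J, H, P.
Clearing price = highest rejected bid = $33,500.
P wins → pays $33,500.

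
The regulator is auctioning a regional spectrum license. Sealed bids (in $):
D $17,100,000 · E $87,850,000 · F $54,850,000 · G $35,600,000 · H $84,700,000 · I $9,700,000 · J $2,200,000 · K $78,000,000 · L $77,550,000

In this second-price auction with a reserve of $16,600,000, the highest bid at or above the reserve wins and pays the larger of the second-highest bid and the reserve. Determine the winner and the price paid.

E pays $84,700,000

Bids in order: 87,850,000 (E) > 84,700,000 (H) > 78,000,000 (K) > 77,550,000 (L) > 54,850,000 (F) > 35,600,000 (G) > …
Highest eligible bid: E at $87,850,000.
Second-highest bid $84,700,000 exceeds the reserve $16,600,000 → payment $84,700,000.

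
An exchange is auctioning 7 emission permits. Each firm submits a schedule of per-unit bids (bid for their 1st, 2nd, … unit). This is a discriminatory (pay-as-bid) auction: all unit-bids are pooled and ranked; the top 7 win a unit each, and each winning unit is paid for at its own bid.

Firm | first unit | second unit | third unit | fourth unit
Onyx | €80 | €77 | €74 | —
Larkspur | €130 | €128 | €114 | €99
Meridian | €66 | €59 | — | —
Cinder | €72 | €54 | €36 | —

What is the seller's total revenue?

Total revenue: €702

Merging the schedules and taking the best 7: 130 (Larkspur-1), 128 (Larkspur-2), 114 (Larkspur-3), 99 (Larkspur-4), 80 (Onyx-1), 77 (Onyx-2), 74 (Onyx-3)
Next rejected bid: €72 (not a price — pay-as-bid).
Each winning unit pays its own bid.
Revenue = 130 + 128 + 114 + 99 + 80 + 77 + 74 = €702.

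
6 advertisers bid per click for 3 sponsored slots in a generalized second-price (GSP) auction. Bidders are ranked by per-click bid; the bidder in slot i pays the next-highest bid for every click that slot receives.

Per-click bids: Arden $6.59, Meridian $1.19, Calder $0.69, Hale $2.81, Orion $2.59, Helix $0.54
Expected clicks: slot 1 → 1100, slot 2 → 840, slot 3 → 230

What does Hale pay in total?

Hale pays $2175.60

Per-click bids in order: $6.59 (Arden) > $2.81 (Hale) > $2.59 (Orion) > $1.19 (Meridian) > …
Hale holds slot 2 → pays next bid $2.59 × 840 clicks = $2175.60.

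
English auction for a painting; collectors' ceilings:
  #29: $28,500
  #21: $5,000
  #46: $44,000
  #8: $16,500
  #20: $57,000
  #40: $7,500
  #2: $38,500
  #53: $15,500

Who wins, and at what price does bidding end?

Limits ranked: 57,000 (#20) > 44,000 (#46) > 38,500 (#2) > 28,500 (#29) > 16,500 (#8) > 15,500 (#53) > …
Bidding ends when #46 exits at $44,000; #20 takes it.

#20 wins at $44,000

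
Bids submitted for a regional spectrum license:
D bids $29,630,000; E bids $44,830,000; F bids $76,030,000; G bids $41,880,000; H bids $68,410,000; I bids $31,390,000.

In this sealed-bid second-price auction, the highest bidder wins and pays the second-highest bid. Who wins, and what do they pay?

F pays $68,410,000

Sealed-bid second-price auction: the highest bidder wins and pays the second-highest bid.
Bids in order: 76,030,000 (F) > 68,410,000 (H) > 44,830,000 (E) > 41,880,000 (G) > 31,390,000 (I) > 29,630,000 (D)
F wins with the highest bid; price is set by the runner-up at $68,410,000.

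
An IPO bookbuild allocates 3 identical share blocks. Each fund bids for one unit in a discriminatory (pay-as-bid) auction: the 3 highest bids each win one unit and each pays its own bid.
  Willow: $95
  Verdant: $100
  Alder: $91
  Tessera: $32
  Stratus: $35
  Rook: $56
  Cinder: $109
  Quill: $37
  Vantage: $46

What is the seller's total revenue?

Ordering the bids: 109 (Cinder), 100 (Verdant), 95 (Willow), 91 (Alder), 56 (Rook), …
Top 3: Cinder, Verdant, Willow.
Total revenue = 109 + 100 + 95 = $304.

Total revenue: $304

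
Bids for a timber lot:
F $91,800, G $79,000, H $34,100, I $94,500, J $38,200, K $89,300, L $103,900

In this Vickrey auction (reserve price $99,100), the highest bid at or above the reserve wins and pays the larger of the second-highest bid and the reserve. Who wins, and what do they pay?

Rule: the highest bid at or above the reserve wins and pays the larger of the second-highest bid and the reserve.
Bids ranked: 103,900 (L) > 94,500 (I) > 91,800 (F) > 89,300 (K) > 79,000 (G) > 38,200 (J) > …
L has the top bid at or above the reserve ($103,900).
max(second-highest $94,500, reserve $99,100) = $99,100.

L pays $99,100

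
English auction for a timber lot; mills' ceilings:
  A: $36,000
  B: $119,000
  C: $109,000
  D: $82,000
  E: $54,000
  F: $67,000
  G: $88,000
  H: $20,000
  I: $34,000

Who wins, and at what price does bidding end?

Ascending (English) auction: the price rises until one bidder remains; the winner pays the price at which the last rival dropped out.
Limits in order: 119,000 (B) > 109,000 (C) > 88,000 (G) > 82,000 (D) > 67,000 (F) > 54,000 (E) > …
C is the last rival to drop out, at $109,000; B remains and wins at that price.

B wins at $109,000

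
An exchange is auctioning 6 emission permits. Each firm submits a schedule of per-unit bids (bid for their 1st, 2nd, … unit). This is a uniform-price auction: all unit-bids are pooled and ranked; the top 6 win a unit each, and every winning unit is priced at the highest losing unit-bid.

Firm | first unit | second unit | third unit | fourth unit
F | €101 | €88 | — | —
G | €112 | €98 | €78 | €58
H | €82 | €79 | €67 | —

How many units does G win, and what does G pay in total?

G: 2 units, pays €156

Pooled unit-bids ranked (top 6): 112 (G-1), 101 (F-1), 98 (G-2), 88 (F-2), 82 (H-1), 79 (H-2)
The (k+1)-th unit-bid is €78.
G wins 2 unit(s) at €78 each.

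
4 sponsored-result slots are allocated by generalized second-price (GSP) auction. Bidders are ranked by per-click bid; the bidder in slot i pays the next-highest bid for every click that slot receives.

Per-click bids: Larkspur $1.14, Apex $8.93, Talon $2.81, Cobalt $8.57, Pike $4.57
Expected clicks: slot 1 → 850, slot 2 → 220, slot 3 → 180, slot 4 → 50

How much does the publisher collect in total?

Ranked by bid: $8.93 (Apex) > $8.57 (Cobalt) > $4.57 (Pike) > $2.81 (Talon) > $1.14 (Larkspur)
Slot 1: Apex pays $8.57 × 850 = $7284.50
Slot 2: Cobalt pays $4.57 × 220 = $1005.40
Slot 3: Pike pays $2.81 × 180 = $505.80
Slot 4: Talon pays $1.14 × 50 = $57.00
Total = $8852.70

Total revenue: $8852.70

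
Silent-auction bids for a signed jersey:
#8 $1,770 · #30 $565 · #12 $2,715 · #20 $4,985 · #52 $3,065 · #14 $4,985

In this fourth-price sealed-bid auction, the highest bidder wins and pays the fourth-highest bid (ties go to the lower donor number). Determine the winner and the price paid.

#14 pays $2,715

Sorting bids: 4,985 (#14) > 4,985 (#20) > 3,065 (#52) > 2,715 (#12) > 1,770 (#8) > 565 (#30)
#14 and #20 tie at $4,985; tie-break gives it to #14.
#14 wins; payment is bid #4 in the ranking = $2,715.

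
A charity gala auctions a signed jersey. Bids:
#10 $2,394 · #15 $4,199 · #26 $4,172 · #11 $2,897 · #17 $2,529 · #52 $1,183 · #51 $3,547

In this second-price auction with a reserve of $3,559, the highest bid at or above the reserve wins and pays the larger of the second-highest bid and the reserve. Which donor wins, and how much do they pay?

Rule: the highest bid at or above the reserve wins and pays the larger of the second-highest bid and the reserve.
Bids in order: 4,199 (#15) > 4,172 (#26) > 3,547 (#51) > 2,897 (#11) > 2,529 (#17) > 2,394 (#10) > …
Highest eligible bid: #15 at $4,199.
Second-highest bid $4,172 exceeds the reserve $3,559 → payment $4,172.

#15 pays $4,172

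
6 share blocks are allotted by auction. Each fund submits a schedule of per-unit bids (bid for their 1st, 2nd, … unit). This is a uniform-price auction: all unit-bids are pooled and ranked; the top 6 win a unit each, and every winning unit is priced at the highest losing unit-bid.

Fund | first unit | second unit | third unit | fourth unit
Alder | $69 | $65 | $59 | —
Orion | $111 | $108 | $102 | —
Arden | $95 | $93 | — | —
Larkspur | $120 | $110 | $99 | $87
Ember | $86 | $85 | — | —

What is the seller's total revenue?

Merging the schedules and taking the best 6: 120 (Larkspur-1), 111 (Orion-1), 110 (Larkspur-2), 108 (Orion-2), 102 (Orion-3), 99 (Larkspur-3)
First bid not allocated: $95.
Allocation: Larkspur 3, Orion 3. Every unit priced at $95.
Revenue = 6 × 95 = $570.

Total revenue: $570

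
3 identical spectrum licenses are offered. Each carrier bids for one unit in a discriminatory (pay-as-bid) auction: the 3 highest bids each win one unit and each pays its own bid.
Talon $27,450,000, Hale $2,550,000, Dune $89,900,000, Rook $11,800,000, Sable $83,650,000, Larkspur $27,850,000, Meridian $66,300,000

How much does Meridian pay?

Meridian pays $66,300,000

Sorting: 89,900,000 (Dune), 83,650,000 (Sable), 66,300,000 (Meridian), 27,850,000 (Larkspur), 27,450,000 (Talon), …
The 3 highest are Dune, Sable, Meridian.
Meridian wins → own bid $66,300,000.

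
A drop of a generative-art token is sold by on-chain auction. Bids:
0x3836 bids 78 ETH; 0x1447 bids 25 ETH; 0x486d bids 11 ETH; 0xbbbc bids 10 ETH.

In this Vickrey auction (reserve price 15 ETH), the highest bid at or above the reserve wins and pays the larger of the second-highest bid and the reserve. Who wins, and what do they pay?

0x3836 pays 25 ETH

Sorting bids: 78 (0x3836) > 25 (0x1447) > 11 (0x486d) > 10 (0xbbbc)
Highest eligible bid: 0x3836 at 78 ETH.
max(second-highest 25 ETH, reserve 15 ETH) = 25 ETH; the reserve does not bind.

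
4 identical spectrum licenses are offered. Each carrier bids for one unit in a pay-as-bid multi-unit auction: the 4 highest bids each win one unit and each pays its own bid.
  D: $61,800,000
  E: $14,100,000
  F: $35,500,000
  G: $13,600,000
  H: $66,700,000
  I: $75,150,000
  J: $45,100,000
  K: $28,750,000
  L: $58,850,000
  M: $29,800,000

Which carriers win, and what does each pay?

I $75,150,000, H $66,700,000, D $61,800,000, L $58,850,000

Sorting: 75,150,000 (I), 66,700,000 (H), 61,800,000 (D), 58,850,000 (L), 45,100,000 (J), 35,500,000 (F), …
Winners (4 units): I, H, D, L.
Each winner pays its own bid: I $75,150,000, H $66,700,000, D $61,800,000, L $58,850,000.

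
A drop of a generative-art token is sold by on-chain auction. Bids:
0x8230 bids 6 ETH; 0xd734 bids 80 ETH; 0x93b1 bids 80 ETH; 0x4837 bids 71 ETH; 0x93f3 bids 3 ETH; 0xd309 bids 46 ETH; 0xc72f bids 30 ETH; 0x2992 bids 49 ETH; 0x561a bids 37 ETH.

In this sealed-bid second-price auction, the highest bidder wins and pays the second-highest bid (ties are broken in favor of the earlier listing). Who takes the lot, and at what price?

0xd734 pays 80 ETH

Bids ranked: 80 (0xd734) > 80 (0x93b1) > 71 (0x4837) > 49 (0x2992) > 46 (0xd309) > 37 (0x561a) > …
0xd734 and 0x93b1 tie at 80 ETH; tie-break gives it to 0xd734.
Second-price: 0xd734 pays 0x93b1's bid of 80 ETH.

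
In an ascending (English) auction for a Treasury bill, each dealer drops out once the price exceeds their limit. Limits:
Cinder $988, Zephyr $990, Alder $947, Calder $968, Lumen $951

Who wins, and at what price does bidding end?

Zephyr wins at $988

Rule: the price rises until one bidder remains; the winner pays the price at which the last rival dropped out.
Sorting limits: 990 (Zephyr) > 988 (Cinder) > 968 (Calder) > 951 (Lumen) > 947 (Alder)
Cinder is the last rival to drop out, at $988; Zephyr remains and wins at that price.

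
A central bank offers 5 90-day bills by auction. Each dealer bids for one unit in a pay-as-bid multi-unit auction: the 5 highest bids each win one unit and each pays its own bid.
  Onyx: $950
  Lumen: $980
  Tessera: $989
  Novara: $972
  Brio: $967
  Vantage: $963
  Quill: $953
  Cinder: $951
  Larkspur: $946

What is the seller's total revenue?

Ordering the bids: 989 (Tessera), 980 (Lumen), 972 (Novara), 967 (Brio), 963 (Vantage), 953 (Quill), 951 (Cinder), …
Top 5: Tessera, Lumen, Novara, Brio, Vantage.
Total revenue = 989 + 980 + 972 + 967 + 963 = $4,871.

Total revenue: $4,871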